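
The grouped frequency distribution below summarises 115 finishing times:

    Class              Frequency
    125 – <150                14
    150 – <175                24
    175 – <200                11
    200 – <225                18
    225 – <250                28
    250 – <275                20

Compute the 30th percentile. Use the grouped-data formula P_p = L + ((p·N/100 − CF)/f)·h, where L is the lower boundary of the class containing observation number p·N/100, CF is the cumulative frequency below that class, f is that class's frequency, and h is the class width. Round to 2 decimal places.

N = 115; target position k = 30/100 · 115 = 34.5.
Cumulative frequencies: 14, 38, 49, 67, 95, 115.
Observation 34.5 falls in the class 150 – <175.
L = 150, CF = 14, f = 24, h = 25.
P30 = 150 + ((34.5 − 14)/24)·25 = 150 + 21.3542 = 171.354.

171.35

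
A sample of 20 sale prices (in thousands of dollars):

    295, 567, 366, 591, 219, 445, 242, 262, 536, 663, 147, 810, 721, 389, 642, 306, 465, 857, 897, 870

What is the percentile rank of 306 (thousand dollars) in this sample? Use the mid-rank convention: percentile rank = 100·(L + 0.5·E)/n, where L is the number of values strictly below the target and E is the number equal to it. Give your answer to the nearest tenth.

Sorted: 147, 219, 242, 262, 295, 306, 366, 389, 445, 465, 536, 567, 591, 642, 663, 721, 810, 857, 870, 897.
Count below 306: L = 5; count equal: E = 1; n = 20.
Percentile rank = 100·(5 + 0.5·1)/20 = 100·5.5/20 = 27.5.

27.5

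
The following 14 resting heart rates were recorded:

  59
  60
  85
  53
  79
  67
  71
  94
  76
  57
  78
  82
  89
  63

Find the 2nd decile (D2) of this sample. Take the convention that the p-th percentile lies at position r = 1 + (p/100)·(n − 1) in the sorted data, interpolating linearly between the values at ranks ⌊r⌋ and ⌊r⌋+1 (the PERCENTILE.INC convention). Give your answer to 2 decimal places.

Sorted: 53, 57, 59, 60, 63, 67, 71, 76, 78, 79, 82, 85, 89, 94.
n = 14.
r = 1 + (20/100)·(14 − 1) = 1 + 2.6 = 3.6.
Rank 3 is 59 and rank 4 is 60.
Interpolate: 59 + 0.6·(60 − 59) = 59 + 0.6·1 = 59.6.

59.60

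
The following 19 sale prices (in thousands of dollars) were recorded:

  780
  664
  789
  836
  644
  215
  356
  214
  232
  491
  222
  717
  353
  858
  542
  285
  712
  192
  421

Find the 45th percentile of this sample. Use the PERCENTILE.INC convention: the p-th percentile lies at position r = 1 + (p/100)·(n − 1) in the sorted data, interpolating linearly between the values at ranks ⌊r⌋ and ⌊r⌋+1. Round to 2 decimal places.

428.00

Sorted: 192, 214, 215, 222, 232, 285, 353, 356, 421, 491, 542, 644, 664, 712, 717, 780, 789, 836, 858.
n = 19.
r = 1 + (45/100)·(19 − 1) = 1 + 8.1 = 9.1.
Rank 9 is 421 and rank 10 is 491.
Interpolate: 421 + 0.1·(491 − 421) = 421 + 0.1·70 = 428.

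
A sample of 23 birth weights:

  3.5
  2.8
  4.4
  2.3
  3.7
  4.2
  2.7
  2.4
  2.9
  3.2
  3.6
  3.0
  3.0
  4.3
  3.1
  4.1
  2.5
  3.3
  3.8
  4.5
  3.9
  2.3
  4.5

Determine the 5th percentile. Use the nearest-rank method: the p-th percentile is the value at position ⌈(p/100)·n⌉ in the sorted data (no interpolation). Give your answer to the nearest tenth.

Sorted: 2.3, 2.3, 2.4, 2.5, 2.7, 2.8, 2.9, 3.0, 3.0, 3.1, 3.2, 3.3, 3.5, 3.6, 3.7, 3.8, 3.9, 4.1, 4.2, 4.3, 4.4, 4.5, 4.5.
n = 23.
Position = ⌈5/100 · 23⌉ = ⌈1.15⌉ = 2.
The value at rank 2 is 2.3.

2.3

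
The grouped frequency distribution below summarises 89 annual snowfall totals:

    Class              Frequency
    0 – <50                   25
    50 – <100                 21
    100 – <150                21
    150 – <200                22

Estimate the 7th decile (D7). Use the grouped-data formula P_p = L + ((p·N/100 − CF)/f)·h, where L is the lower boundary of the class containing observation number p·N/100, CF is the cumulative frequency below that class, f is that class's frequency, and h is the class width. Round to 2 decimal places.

N = 89; target position k = 70/100 · 89 = 62.3.
Cumulative frequencies: 25, 46, 67, 89.
Observation 62.3 falls in the class 100 – <150.
L = 100, CF = 46, f = 21, h = 50.
P70 = 100 + ((62.3 − 46)/21)·50 = 100 + 38.8095 = 138.81.

138.81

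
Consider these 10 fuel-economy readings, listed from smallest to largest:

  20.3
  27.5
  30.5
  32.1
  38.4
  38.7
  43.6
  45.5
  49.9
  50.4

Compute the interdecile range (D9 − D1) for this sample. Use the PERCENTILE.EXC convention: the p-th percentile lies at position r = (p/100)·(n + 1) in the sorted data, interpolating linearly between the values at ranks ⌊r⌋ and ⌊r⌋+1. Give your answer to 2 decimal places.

29.33

n = 10.
P10: r = 1.1; ranks 1–2 are 20.3, 27.5; interpolating gives 21.02.
P90: r = 9.9; ranks 9–10 are 49.9, 50.4; interpolating gives 50.35.
Difference: 50.35 − 21.02 = 29.33.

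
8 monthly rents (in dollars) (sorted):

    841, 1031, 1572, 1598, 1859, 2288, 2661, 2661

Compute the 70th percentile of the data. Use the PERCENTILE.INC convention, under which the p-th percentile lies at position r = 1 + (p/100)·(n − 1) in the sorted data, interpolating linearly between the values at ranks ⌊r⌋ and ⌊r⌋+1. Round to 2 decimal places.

2245.10

n = 8.
r = 1 + (70/100)·(8 − 1) = 1 + 4.9 = 5.9.
Rank 5 is 1859 and rank 6 is 2288.
Interpolate: 1859 + 0.9·(2288 − 1859) = 1859 + 0.9·429 = 2245.1.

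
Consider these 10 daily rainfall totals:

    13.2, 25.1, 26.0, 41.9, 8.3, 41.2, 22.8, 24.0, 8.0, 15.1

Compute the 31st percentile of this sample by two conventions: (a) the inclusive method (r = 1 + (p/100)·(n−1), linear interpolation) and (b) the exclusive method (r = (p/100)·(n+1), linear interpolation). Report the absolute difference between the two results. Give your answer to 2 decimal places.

0.72

Sorted: 8.0, 8.3, 13.2, 15.1, 22.8, 24.0, 25.1, 26.0, 41.2, 41.9.
n = 10.
(a) r = 3.79; between ranks 3 (13.2) and 4 (15.1): 14.701.
(b) r = 3.41; between ranks 3 (13.2) and 4 (15.1): 13.979.
|14.701 − 13.979| = 0.722.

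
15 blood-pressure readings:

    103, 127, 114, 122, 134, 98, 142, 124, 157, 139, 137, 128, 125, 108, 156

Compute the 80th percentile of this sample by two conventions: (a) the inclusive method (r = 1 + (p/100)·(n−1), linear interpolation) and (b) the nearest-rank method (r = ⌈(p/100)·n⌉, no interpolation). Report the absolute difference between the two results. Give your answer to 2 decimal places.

0.60

Sorted: 98, 103, 108, 114, 122, 124, 125, 127, 128, 134, 137, 139, 142, 156, 157.
n = 15.
(a) r = 12.2; between ranks 12 (139) and 13 (142): 139.6.
(b) the nearest-rank method: rank 12 → 139.
|139.6 − 139| = 0.6.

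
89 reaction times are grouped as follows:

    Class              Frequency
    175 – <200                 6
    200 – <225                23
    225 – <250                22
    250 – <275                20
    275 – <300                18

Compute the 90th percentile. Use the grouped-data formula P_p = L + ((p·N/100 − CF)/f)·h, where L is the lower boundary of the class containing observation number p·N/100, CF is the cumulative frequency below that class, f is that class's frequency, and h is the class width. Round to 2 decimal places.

287.64

N = 89; target position k = 90/100 · 89 = 80.1.
Cumulative frequencies: 6, 29, 51, 71, 89.
Observation 80.1 falls in the class 275 – <300.
L = 275, CF = 71, f = 18, h = 25.
P90 = 275 + ((80.1 − 71)/18)·25 = 275 + 12.6389 = 287.639.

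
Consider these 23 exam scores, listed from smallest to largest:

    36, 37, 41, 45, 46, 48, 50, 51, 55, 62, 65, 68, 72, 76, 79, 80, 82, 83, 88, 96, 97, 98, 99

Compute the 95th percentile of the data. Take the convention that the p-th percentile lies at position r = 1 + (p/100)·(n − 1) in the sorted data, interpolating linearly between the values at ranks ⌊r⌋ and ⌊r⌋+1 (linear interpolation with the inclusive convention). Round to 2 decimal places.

n = 23.
r = 1 + (95/100)·(23 − 1) = 1 + 20.9 = 21.9.
Rank 21 is 97 and rank 22 is 98.
Interpolate: 97 + 0.9·(98 − 97) = 97 + 0.9·1 = 97.9.

97.90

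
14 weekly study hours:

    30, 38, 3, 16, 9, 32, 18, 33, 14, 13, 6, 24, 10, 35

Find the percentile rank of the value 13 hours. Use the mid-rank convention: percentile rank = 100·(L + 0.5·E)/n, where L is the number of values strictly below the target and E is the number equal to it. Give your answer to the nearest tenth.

32.1

Sorted: 3, 6, 9, 10, 13, 14, 16, 18, 24, 30, 32, 33, 35, 38.
Count below 13: L = 4; count equal: E = 1; n = 14.
Percentile rank = 100·(4 + 0.5·1)/14 = 100·4.5/14 = 32.14.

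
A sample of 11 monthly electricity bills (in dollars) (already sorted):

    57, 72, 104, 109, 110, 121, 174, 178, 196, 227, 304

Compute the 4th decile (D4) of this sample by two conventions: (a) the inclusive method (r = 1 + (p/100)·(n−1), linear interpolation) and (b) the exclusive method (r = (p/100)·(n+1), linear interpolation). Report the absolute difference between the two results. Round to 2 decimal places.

0.20

n = 11.
(a) r = 5 → value at rank 5 = 110.
(b) r = 4.8; between ranks 4 (109) and 5 (110): 109.8.
|110 − 109.8| = 0.2.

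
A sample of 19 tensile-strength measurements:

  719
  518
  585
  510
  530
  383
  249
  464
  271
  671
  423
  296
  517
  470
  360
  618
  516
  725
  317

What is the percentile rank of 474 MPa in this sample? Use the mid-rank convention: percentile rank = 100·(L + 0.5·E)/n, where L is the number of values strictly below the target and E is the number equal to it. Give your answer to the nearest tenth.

Sorted: 249, 271, 296, 317, 360, 383, 423, 464, 470, 510, 516, 517, 518, 530, 585, 618, 671, 719, 725.
Count below 474: L = 9; count equal: E = 0; n = 19.
Percentile rank = 100·(9 + 0.5·0)/19 = 100·9/19 = 47.37.

47.4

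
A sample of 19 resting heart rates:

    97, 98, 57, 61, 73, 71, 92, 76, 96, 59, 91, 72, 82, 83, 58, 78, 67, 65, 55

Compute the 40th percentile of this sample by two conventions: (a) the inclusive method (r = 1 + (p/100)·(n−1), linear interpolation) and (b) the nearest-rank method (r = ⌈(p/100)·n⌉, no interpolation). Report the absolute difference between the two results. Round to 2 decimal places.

0.20

Sorted: 55, 57, 58, 59, 61, 65, 67, 71, 72, 73, 76, 78, 82, 83, 91, 92, 96, 97, 98.
n = 19.
(a) r = 8.2; between ranks 8 (71) and 9 (72): 71.2.
(b) the nearest-rank method: rank 8 → 71.
|71.2 − 71| = 0.2.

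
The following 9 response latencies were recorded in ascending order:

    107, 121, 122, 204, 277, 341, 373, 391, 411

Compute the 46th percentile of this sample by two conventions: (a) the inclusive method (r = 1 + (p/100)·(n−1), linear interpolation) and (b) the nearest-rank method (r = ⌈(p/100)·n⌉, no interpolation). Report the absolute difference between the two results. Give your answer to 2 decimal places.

23.36

n = 9.
(a) r = 4.68; between ranks 4 (204) and 5 (277): 253.64.
(b) the nearest-rank method: rank 5 → 277.
|253.64 − 277| = 23.36.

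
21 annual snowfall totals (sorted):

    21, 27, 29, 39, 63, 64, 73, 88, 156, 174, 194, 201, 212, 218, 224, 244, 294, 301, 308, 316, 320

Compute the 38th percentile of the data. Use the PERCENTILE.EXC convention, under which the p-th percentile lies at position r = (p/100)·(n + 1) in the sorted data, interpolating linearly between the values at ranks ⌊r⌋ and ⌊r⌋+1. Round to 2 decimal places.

n = 21.
r = (38/100)·(21 + 1) = 8.36.
Rank 8 is 88 and rank 9 is 156.
Interpolate: 88 + 0.36·(156 − 88) = 88 + 0.36·68 = 112.48.

112.48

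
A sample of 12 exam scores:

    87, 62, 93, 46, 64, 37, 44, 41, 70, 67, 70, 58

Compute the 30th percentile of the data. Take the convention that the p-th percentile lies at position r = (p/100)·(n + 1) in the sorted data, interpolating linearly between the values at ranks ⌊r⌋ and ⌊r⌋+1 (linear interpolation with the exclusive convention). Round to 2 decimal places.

Sorted: 37, 41, 44, 46, 58, 62, 64, 67, 70, 70, 87, 93.
n = 12.
r = (30/100)·(12 + 1) = 3.9.
Rank 3 is 44 and rank 4 is 46.
Interpolate: 44 + 0.9·(46 − 44) = 44 + 0.9·2 = 45.8.

45.80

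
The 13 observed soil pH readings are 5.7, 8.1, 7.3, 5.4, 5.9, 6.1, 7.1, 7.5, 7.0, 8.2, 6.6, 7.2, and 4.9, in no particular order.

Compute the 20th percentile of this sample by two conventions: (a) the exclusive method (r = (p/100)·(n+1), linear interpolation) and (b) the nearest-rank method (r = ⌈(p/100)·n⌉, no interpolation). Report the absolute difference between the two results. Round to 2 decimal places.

Sorted: 4.9, 5.4, 5.7, 5.9, 6.1, 6.6, 7.0, 7.1, 7.2, 7.3, 7.5, 8.1, 8.2.
n = 13.
(a) r = 2.8; between ranks 2 (5.4) and 3 (5.7): 5.64.
(b) the nearest-rank method: rank 3 → 5.7.
|5.64 − 5.7| = 0.06.

0.06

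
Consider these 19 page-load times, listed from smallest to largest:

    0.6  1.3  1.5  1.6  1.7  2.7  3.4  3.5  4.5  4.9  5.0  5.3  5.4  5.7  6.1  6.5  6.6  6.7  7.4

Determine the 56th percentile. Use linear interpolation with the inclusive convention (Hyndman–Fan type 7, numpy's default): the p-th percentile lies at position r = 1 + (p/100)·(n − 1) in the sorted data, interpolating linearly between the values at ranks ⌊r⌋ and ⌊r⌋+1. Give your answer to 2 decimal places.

n = 19.
r = 1 + (56/100)·(19 − 1) = 1 + 10.08 = 11.08.
Rank 11 is 5.0 and rank 12 is 5.3.
Interpolate: 5.0 + 0.08·(5.3 − 5.0) = 5.0 + 0.08·0.3 = 5.024.

5.02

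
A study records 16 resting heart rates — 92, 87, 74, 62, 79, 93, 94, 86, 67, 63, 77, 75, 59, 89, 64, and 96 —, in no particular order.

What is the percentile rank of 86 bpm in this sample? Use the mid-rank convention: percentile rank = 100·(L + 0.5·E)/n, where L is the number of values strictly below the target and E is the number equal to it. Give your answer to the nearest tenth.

59.4

Sorted: 59, 62, 63, 64, 67, 74, 75, 77, 79, 86, 87, 89, 92, 93, 94, 96.
Count below 86: L = 9; count equal: E = 1; n = 16.
Percentile rank = 100·(9 + 0.5·1)/16 = 100·9.5/16 = 59.38.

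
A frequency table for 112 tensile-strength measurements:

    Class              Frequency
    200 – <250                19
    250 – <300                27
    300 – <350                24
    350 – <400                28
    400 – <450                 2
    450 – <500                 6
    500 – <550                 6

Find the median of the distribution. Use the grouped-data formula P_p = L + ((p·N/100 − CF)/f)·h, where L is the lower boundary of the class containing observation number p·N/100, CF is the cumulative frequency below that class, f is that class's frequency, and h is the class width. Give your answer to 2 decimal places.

320.83

N = 112; target position k = 50/100 · 112 = 56.
Cumulative frequencies: 19, 46, 70, 98, 100, 106, 112.
Observation 56 falls in the class 300 – <350.
L = 300, CF = 46, f = 24, h = 50.
P50 = 300 + ((56 − 46)/24)·50 = 300 + 20.8333 = 320.833.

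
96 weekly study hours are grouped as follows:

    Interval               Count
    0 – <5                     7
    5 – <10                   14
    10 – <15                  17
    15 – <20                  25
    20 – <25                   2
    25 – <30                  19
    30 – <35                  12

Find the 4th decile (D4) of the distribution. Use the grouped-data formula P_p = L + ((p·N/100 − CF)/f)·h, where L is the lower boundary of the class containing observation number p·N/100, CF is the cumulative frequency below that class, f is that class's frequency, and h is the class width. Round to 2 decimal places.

N = 96; target position k = 40/100 · 96 = 38.4.
Cumulative frequencies: 7, 21, 38, 63, 65, 84, 96.
Observation 38.4 falls in the class 15 – <20.
L = 15, CF = 38, f = 25, h = 5.
P40 = 15 + ((38.4 − 38)/25)·5 = 15 + 0.08 = 15.08.

15.08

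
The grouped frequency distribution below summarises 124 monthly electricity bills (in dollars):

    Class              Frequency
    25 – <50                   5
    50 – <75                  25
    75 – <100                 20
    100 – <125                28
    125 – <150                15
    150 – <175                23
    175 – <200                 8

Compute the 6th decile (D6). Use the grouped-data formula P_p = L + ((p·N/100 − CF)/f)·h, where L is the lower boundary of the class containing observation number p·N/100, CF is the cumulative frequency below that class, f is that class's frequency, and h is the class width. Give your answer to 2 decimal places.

121.79

N = 124; target position k = 60/100 · 124 = 74.4.
Cumulative frequencies: 5, 30, 50, 78, 93, 116, 124.
Observation 74.4 falls in the class 100 – <125.
L = 100, CF = 50, f = 28, h = 25.
P60 = 100 + ((74.4 − 50)/28)·25 = 100 + 21.7857 = 121.786.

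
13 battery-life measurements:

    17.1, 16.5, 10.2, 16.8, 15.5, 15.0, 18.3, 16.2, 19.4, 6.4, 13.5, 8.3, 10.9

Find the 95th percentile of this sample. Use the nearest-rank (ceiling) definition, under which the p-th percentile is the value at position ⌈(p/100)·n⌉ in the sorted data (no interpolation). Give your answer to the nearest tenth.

Sorted: 6.4, 8.3, 10.2, 10.9, 13.5, 15.0, 15.5, 16.2, 16.5, 16.8, 17.1, 18.3, 19.4.
n = 13.
Position = ⌈95/100 · 13⌉ = ⌈12.35⌉ = 13.
The value at rank 13 is 19.4.

19.4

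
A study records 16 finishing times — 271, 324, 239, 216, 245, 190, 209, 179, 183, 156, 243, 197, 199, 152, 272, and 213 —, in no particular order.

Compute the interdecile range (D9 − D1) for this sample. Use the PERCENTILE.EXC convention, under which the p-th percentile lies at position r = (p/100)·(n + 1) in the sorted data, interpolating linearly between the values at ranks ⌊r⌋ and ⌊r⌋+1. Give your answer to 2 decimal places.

132.80

Sorted: 152, 156, 179, 183, 190, 197, 199, 209, 213, 216, 239, 243, 245, 271, 272, 324.
n = 16.
P10: r = 1.7; ranks 1–2 are 152, 156; interpolating gives 154.8.
P90: r = 15.3; ranks 15–16 are 272, 324; interpolating gives 287.6.
Difference: 287.6 − 154.8 = 132.8.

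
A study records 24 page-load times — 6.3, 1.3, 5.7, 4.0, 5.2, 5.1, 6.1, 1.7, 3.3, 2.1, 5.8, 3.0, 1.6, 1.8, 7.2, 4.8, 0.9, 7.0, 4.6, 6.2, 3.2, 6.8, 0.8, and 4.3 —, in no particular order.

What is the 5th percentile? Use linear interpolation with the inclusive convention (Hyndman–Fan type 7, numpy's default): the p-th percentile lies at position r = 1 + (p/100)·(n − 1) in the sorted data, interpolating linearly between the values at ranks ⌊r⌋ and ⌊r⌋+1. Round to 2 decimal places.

0.96

Sorted: 0.8, 0.9, 1.3, 1.6, 1.7, 1.8, 2.1, 3.0, 3.2, 3.3, 4.0, 4.3, 4.6, 4.8, 5.1, 5.2, 5.7, 5.8, 6.1, 6.2, 6.3, 6.8, 7.0, 7.2.
n = 24.
r = 1 + (5/100)·(24 − 1) = 1 + 1.15 = 2.15.
Rank 2 is 0.9 and rank 3 is 1.3.
Interpolate: 0.9 + 0.15·(1.3 − 0.9) = 0.9 + 0.15·0.4 = 0.96.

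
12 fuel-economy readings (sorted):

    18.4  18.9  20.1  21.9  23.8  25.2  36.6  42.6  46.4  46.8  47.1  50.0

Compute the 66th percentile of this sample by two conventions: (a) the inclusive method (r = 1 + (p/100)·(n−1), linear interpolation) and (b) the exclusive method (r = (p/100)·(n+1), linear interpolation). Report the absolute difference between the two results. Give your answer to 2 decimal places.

1.22

n = 12.
(a) r = 8.26; between ranks 8 (42.6) and 9 (46.4): 43.588.
(b) r = 8.58; between ranks 8 (42.6) and 9 (46.4): 44.804.
|43.588 − 44.804| = 1.216.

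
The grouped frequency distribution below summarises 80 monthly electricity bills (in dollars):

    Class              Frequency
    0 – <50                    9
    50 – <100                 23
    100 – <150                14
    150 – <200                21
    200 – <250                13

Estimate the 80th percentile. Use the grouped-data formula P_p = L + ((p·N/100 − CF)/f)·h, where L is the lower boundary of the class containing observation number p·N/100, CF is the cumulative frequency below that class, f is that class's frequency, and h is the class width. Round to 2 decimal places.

192.86

N = 80; target position k = 80/100 · 80 = 64.
Cumulative frequencies: 9, 32, 46, 67, 80.
Observation 64 falls in the class 150 – <200.
L = 150, CF = 46, f = 21, h = 50.
P80 = 150 + ((64 − 46)/21)·50 = 150 + 42.8571 = 192.857.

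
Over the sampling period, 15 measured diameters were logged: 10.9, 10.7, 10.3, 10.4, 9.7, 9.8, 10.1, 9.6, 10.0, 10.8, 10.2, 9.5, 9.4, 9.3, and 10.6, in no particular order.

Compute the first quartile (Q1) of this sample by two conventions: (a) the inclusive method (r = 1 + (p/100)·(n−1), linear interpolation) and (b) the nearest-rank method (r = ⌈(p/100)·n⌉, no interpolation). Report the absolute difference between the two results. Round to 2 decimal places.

Sorted: 9.3, 9.4, 9.5, 9.6, 9.7, 9.8, 10.0, 10.1, 10.2, 10.3, 10.4, 10.6, 10.7, 10.8, 10.9.
n = 15.
(a) r = 4.5; between ranks 4 (9.6) and 5 (9.7): 9.65.
(b) the nearest-rank method: rank 4 → 9.6.
|9.65 − 9.6| = 0.05.

0.05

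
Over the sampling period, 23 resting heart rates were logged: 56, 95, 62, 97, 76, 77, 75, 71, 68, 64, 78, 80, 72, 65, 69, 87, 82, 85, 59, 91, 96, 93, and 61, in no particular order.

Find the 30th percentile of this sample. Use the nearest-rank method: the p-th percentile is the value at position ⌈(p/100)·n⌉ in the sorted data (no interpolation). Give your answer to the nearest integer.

Sorted: 56, 59, 61, 62, 64, 65, 68, 69, 71, 72, 75, 76, 77, 78, 80, 82, 85, 87, 91, 93, 95, 96, 97.
n = 23.
Position = ⌈30/100 · 23⌉ = ⌈6.9⌉ = 7.
The value at rank 7 is 68.

68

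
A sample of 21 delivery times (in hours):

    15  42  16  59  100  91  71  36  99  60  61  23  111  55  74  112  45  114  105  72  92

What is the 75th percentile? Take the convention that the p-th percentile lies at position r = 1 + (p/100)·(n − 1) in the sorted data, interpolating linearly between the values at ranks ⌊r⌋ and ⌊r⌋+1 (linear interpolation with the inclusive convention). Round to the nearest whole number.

99

Sorted: 15, 16, 23, 36, 42, 45, 55, 59, 60, 61, 71, 72, 74, 91, 92, 99, 100, 105, 111, 112, 114.
n = 21.
r = 1 + (75/100)·(21 − 1) = 1 + 15 = 16.
r is an integer, so P75 is the value at rank 16: 99.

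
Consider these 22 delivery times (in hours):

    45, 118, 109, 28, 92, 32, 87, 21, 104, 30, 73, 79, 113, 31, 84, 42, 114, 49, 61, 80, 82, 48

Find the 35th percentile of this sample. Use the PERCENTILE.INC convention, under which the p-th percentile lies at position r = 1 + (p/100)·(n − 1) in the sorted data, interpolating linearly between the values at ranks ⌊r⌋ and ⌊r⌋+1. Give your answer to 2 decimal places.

48.35

Sorted: 21, 28, 30, 31, 32, 42, 45, 48, 49, 61, 73, 79, 80, 82, 84, 87, 92, 104, 109, 113, 114, 118.
n = 22.
r = 1 + (35/100)·(22 − 1) = 1 + 7.35 = 8.35.
Rank 8 is 48 and rank 9 is 49.
Interpolate: 48 + 0.35·(49 − 48) = 48 + 0.35·1 = 48.35.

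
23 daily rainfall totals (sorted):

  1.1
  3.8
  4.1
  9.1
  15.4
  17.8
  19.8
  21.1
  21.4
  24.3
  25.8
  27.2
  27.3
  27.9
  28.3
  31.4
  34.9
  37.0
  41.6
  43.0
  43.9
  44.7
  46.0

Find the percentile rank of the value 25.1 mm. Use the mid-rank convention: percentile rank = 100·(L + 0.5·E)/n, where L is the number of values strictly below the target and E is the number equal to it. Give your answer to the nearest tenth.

43.5

Count below 25.1: L = 10; count equal: E = 0; n = 23.
Percentile rank = 100·(10 + 0.5·0)/23 = 100·10/23 = 43.48.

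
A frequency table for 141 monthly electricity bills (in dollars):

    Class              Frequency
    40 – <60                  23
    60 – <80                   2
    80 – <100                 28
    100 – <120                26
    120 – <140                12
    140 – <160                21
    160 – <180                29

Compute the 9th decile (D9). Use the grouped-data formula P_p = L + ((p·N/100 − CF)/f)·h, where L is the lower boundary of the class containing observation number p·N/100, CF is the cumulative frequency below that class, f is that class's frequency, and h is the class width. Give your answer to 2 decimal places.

N = 141; target position k = 90/100 · 141 = 126.9.
Cumulative frequencies: 23, 25, 53, 79, 91, 112, 141.
Observation 126.9 falls in the class 160 – <180.
L = 160, CF = 112, f = 29, h = 20.
P90 = 160 + ((126.9 − 112)/29)·20 = 160 + 10.2759 = 170.276.

170.28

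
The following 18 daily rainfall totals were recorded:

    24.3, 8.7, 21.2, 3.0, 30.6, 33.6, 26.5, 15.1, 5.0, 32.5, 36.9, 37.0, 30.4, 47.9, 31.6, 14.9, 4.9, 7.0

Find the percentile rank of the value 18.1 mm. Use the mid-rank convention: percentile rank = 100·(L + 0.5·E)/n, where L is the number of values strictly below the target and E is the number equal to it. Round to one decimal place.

38.9

Sorted: 3.0, 4.9, 5.0, 7.0, 8.7, 14.9, 15.1, 21.2, 24.3, 26.5, 30.4, 30.6, 31.6, 32.5, 33.6, 36.9, 37.0, 47.9.
Count below 18.1: L = 7; count equal: E = 0; n = 18.
Percentile rank = 100·(7 + 0.5·0)/18 = 100·7/18 = 38.89.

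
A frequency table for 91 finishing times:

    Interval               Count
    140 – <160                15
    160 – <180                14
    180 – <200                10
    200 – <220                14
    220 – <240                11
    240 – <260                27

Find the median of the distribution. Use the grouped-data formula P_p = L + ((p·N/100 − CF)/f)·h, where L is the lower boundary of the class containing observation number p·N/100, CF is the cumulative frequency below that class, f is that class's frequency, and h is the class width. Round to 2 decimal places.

209.29

N = 91; target position k = 50/100 · 91 = 45.5.
Cumulative frequencies: 15, 29, 39, 53, 64, 91.
Observation 45.5 falls in the class 200 – <220.
L = 200, CF = 39, f = 14, h = 20.
P50 = 200 + ((45.5 − 39)/14)·20 = 200 + 9.28571 = 209.286.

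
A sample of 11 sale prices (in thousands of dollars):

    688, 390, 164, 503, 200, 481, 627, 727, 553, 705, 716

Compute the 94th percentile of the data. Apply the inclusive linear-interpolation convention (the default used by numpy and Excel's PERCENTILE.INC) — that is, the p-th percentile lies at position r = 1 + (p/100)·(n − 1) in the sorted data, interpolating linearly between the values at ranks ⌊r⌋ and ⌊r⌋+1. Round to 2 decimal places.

Sorted: 164, 200, 390, 481, 503, 553, 627, 688, 705, 716, 727.
n = 11.
r = 1 + (94/100)·(11 − 1) = 1 + 9.4 = 10.4.
Rank 10 is 716 and rank 11 is 727.
Interpolate: 716 + 0.4·(727 − 716) = 716 + 0.4·11 = 720.4.

720.40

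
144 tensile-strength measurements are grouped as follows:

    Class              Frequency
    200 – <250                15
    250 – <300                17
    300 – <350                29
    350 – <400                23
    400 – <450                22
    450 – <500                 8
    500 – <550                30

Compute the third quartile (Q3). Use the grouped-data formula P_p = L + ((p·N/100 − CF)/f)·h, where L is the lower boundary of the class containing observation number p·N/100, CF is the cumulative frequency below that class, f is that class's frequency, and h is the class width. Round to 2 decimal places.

N = 144; target position k = 75/100 · 144 = 108.
Cumulative frequencies: 15, 32, 61, 84, 106, 114, 144.
Observation 108 falls in the class 450 – <500.
L = 450, CF = 106, f = 8, h = 50.
P75 = 450 + ((108 − 106)/8)·50 = 450 + 12.5 = 462.5.

462.50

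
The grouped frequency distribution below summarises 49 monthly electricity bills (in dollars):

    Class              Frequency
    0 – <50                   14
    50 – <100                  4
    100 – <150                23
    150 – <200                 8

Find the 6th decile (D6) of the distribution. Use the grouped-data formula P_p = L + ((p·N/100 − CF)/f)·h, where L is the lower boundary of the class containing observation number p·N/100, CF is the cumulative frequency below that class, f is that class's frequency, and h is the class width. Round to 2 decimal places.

124.78

N = 49; target position k = 60/100 · 49 = 29.4.
Cumulative frequencies: 14, 18, 41, 49.
Observation 29.4 falls in the class 100 – <150.
L = 100, CF = 18, f = 23, h = 50.
P60 = 100 + ((29.4 − 18)/23)·50 = 100 + 24.7826 = 124.783.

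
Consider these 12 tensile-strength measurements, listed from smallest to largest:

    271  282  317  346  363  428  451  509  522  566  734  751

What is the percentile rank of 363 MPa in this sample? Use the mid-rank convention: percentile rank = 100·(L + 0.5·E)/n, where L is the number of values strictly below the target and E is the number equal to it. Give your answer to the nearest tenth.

37.5

Count below 363: L = 4; count equal: E = 1; n = 12.
Percentile rank = 100·(4 + 0.5·1)/12 = 100·4.5/12 = 37.5.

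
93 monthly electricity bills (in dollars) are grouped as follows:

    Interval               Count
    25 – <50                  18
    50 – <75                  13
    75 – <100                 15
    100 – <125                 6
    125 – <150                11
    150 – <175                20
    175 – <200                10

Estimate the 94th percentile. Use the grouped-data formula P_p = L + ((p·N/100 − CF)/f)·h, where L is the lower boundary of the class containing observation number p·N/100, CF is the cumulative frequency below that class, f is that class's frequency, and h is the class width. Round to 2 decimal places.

N = 93; target position k = 94/100 · 93 = 87.42.
Cumulative frequencies: 18, 31, 46, 52, 63, 83, 93.
Observation 87.42 falls in the class 175 – <200.
L = 175, CF = 83, f = 10, h = 25.
P94 = 175 + ((87.42 − 83)/10)·25 = 175 + 11.05 = 186.05.

186.05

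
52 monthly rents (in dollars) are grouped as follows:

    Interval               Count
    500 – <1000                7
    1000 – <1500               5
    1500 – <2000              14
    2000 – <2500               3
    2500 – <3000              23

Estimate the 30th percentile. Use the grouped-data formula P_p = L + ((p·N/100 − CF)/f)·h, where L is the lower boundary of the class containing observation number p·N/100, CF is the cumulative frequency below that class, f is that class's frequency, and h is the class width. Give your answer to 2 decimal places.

N = 52; target position k = 30/100 · 52 = 15.6.
Cumulative frequencies: 7, 12, 26, 29, 52.
Observation 15.6 falls in the class 1500 – <2000.
L = 1500, CF = 12, f = 14, h = 500.
P30 = 1500 + ((15.6 − 12)/14)·500 = 1500 + 128.571 = 1628.57.

1628.57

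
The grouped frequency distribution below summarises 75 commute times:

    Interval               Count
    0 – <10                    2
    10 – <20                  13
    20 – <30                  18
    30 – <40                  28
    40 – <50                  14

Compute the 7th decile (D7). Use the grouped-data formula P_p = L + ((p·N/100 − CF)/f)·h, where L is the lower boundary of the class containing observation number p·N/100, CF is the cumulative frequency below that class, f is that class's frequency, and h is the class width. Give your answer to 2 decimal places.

36.96

N = 75; target position k = 70/100 · 75 = 52.5.
Cumulative frequencies: 2, 15, 33, 61, 75.
Observation 52.5 falls in the class 30 – <40.
L = 30, CF = 33, f = 28, h = 10.
P70 = 30 + ((52.5 − 33)/28)·10 = 30 + 6.96429 = 36.9643.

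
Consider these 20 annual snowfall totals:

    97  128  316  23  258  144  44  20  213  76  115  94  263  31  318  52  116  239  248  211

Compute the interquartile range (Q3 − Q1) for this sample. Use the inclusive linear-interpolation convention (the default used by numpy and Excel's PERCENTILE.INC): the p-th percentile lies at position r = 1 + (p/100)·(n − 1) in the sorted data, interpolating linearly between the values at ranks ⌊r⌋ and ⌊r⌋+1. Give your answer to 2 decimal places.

Sorted: 20, 23, 31, 44, 52, 76, 94, 97, 115, 116, 128, 144, 211, 213, 239, 248, 258, 263, 316, 318.
n = 20.
P25: r = 5.75; ranks 5–6 are 52, 76; interpolating gives 70.
P75: r = 15.25; ranks 15–16 are 239, 248; interpolating gives 241.25.
Difference: 241.25 − 70 = 171.25.

171.25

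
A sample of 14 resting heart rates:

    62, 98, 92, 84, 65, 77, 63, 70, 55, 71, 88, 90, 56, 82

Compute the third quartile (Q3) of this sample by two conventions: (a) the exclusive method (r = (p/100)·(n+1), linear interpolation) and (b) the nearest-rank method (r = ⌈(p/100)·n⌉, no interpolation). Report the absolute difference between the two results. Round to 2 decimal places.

0.50

Sorted: 55, 56, 62, 63, 65, 70, 71, 77, 82, 84, 88, 90, 92, 98.
n = 14.
(a) r = 11.25; between ranks 11 (88) and 12 (90): 88.5.
(b) the nearest-rank method: rank 11 → 88.
|88.5 − 88| = 0.5.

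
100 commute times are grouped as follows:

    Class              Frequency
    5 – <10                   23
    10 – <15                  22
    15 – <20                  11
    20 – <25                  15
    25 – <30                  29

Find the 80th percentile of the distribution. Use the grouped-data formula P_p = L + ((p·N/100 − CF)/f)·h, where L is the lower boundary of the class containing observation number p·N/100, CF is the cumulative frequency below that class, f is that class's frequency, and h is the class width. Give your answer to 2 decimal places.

N = 100; target position k = 80/100 · 100 = 80.
Cumulative frequencies: 23, 45, 56, 71, 100.
Observation 80 falls in the class 25 – <30.
L = 25, CF = 71, f = 29, h = 5.
P80 = 25 + ((80 − 71)/29)·5 = 25 + 1.55172 = 26.5517.

26.55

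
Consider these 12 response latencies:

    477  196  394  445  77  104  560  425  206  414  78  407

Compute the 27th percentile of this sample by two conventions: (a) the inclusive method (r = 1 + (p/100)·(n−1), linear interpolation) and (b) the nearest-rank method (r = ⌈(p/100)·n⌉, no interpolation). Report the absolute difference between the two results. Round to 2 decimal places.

2.76

Sorted: 77, 78, 104, 196, 206, 394, 407, 414, 425, 445, 477, 560.
n = 12.
(a) r = 3.97; between ranks 3 (104) and 4 (196): 193.24.
(b) the nearest-rank method: rank 4 → 196.
|193.24 − 196| = 2.76.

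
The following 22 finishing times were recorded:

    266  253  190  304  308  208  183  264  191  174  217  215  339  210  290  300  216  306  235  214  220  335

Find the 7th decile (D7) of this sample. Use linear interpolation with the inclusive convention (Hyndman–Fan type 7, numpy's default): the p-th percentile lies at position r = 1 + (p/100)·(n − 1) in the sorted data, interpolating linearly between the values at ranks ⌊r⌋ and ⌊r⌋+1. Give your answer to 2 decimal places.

282.80

Sorted: 174, 183, 190, 191, 208, 210, 214, 215, 216, 217, 220, 235, 253, 264, 266, 290, 300, 304, 306, 308, 335, 339.
n = 22.
r = 1 + (70/100)·(22 − 1) = 1 + 14.7 = 15.7.
Rank 15 is 266 and rank 16 is 290.
Interpolate: 266 + 0.7·(290 − 266) = 266 + 0.7·24 = 282.8.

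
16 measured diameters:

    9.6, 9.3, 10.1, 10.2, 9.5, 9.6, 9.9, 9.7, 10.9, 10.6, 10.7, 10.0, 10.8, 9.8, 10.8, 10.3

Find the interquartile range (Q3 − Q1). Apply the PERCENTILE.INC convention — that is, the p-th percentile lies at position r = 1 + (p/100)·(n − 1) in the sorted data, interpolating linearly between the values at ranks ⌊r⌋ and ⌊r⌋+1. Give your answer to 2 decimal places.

Sorted: 9.3, 9.5, 9.6, 9.6, 9.7, 9.8, 9.9, 10.0, 10.1, 10.2, 10.3, 10.6, 10.7, 10.8, 10.8, 10.9.
n = 16.
P25: r = 4.75; ranks 4–5 are 9.6, 9.7; interpolating gives 9.675.
P75: r = 12.25; ranks 12–13 are 10.6, 10.7; interpolating gives 10.625.
Difference: 10.625 − 9.675 = 0.95.

0.95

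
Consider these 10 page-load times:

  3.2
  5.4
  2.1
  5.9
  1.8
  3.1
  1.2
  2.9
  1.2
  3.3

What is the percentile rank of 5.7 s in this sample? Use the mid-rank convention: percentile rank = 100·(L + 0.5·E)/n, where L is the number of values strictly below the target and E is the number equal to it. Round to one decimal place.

Sorted: 1.2, 1.2, 1.8, 2.1, 2.9, 3.1, 3.2, 3.3, 5.4, 5.9.
Count below 5.7: L = 9; count equal: E = 0; n = 10.
Percentile rank = 100·(9 + 0.5·0)/10 = 100·9/10 = 90.

90.0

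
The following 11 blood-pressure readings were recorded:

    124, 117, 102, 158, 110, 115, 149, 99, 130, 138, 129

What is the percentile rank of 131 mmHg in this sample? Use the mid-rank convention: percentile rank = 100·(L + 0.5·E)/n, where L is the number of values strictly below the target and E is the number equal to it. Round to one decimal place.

Sorted: 99, 102, 110, 115, 117, 124, 129, 130, 138, 149, 158.
Count below 131: L = 8; count equal: E = 0; n = 11.
Percentile rank = 100·(8 + 0.5·0)/11 = 100·8/11 = 72.73.

72.7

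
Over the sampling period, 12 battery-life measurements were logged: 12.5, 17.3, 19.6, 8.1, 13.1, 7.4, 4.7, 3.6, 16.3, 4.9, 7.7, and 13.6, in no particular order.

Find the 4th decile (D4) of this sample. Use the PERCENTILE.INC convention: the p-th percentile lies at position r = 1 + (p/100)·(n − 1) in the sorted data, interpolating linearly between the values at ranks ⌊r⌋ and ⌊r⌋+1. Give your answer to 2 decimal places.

7.86

Sorted: 3.6, 4.7, 4.9, 7.4, 7.7, 8.1, 12.5, 13.1, 13.6, 16.3, 17.3, 19.6.
n = 12.
r = 1 + (40/100)·(12 − 1) = 1 + 4.4 = 5.4.
Rank 5 is 7.7 and rank 6 is 8.1.
Interpolate: 7.7 + 0.4·(8.1 − 7.7) = 7.7 + 0.4·0.4 = 7.86.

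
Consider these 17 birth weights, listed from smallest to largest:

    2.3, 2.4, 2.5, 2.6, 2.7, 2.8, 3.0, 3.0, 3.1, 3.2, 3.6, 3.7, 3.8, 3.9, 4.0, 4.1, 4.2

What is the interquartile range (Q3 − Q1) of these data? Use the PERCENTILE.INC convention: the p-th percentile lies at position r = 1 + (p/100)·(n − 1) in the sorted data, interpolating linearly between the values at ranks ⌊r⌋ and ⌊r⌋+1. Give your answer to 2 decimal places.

n = 17.
P25: r = 5 (integer) → 2.7.
P75: r = 13 (integer) → 3.8.
Difference: 3.8 − 2.7 = 1.1.

1.10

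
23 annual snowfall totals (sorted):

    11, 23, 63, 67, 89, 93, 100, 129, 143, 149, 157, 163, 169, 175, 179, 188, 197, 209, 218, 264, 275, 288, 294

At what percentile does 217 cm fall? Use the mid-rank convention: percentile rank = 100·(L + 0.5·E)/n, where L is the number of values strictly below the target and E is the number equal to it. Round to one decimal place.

Count below 217: L = 18; count equal: E = 0; n = 23.
Percentile rank = 100·(18 + 0.5·0)/23 = 100·18/23 = 78.26.

78.3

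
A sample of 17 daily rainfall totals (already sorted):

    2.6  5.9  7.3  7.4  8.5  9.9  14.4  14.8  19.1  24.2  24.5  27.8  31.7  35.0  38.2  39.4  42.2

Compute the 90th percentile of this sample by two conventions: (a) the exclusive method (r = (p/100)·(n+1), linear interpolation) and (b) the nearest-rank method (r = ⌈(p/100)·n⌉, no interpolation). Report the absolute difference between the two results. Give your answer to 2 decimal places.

0.56

n = 17.
(a) r = 16.2; between ranks 16 (39.4) and 17 (42.2): 39.96.
(b) the nearest-rank method: rank 16 → 39.4.
|39.96 − 39.4| = 0.56.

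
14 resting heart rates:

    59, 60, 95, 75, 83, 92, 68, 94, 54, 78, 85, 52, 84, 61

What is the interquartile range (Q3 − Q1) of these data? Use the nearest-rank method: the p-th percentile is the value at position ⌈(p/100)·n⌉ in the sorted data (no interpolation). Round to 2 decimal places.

Sorted: 52, 54, 59, 60, 61, 68, 75, 78, 83, 84, 85, 92, 94, 95.
n = 14.
P25: rank ⌈25/100·14⌉ = 4 → 60.
P75: rank ⌈75/100·14⌉ = 11 → 85.
Difference: 85 − 60 = 25.

25.00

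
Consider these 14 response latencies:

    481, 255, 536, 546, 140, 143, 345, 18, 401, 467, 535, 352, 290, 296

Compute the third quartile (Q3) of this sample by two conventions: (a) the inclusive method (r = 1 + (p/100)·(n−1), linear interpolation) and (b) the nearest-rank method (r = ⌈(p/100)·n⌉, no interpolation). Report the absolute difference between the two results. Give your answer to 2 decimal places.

3.50

Sorted: 18, 140, 143, 255, 290, 296, 345, 352, 401, 467, 481, 535, 536, 546.
n = 14.
(a) r = 10.75; between ranks 10 (467) and 11 (481): 477.5.
(b) the nearest-rank method: rank 11 → 481.
|477.5 − 481| = 3.5.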